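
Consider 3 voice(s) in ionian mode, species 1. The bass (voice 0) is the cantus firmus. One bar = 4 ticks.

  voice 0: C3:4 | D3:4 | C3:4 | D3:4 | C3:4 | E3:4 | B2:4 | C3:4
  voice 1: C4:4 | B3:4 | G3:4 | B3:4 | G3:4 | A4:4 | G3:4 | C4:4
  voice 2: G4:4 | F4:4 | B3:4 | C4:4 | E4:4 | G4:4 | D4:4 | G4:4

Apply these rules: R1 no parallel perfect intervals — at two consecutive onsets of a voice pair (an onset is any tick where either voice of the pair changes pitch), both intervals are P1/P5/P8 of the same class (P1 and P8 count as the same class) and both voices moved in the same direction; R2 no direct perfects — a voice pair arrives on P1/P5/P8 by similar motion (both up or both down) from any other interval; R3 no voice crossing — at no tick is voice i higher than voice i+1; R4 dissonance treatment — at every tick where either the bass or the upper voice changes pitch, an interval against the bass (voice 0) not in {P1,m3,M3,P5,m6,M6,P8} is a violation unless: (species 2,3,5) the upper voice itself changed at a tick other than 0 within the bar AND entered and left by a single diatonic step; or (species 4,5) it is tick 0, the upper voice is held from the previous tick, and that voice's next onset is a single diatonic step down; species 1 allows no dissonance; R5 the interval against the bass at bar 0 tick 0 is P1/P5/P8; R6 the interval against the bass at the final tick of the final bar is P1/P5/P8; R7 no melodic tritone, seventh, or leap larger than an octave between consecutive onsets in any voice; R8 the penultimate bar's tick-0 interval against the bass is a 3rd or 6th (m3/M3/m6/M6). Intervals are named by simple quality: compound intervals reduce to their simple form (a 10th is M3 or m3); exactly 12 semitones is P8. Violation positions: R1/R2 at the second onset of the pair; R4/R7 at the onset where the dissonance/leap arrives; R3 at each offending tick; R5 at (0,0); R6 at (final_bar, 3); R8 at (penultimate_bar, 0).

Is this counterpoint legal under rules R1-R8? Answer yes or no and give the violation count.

bar 0: v0=C3 v1=C4 v2=G4 (P5)
bar 1: v0=D3 v1=B3 v2=F4 (m3)
bar 2: v0=C3 v1=G3 v2=B3 (M7)
bar 3: v0=D3 v1=B3 v2=C4 (m7)
bar 4: v0=C3 v1=G3 v2=E4 (M3)
bar 5: v0=E3 v1=A4 v2=G4 (m3)
bar 6: v0=B2 v1=G3 v2=D4 (m3)
bar 7: v0=C3 v1=C4 v2=G4 (P5)
  R2 @ bar2.0: D3/B3 M6 -> C3/G3 P5 similar
  R4 @ bar2.0: C3/B3 M7 untreated
  R7 @ bar2.0: F4->B3 leap 6st
  R4 @ bar3.0: D3/C4 m7 untreated
  R2 @ bar4.0: D3/B3 M6 -> C3/G3 P5 similar
  R3 @ bar5.0: A4 above G4
  R4 @ bar5.0: E3/A4 P4 untreated
  R7 @ bar5.0: G3->A4 leap 14st
  R3 @ bar5.1: A4 above G4
  R3 @ bar5.2: A4 above G4
  R3 @ bar5.3: A4 above G4
  R2 @ bar6.0: A4/G4 M2 -> G3/D4 P5 similar
  R7 @ bar6.0: A4->G3 leap 14st
  R1 @ bar7.0: G3/D4 P5 -> C4/G4 P5 similar
  R2 @ bar7.0: B2/G3 m6 -> C3/C4 P8 similar
  R2 @ bar7.0: B2/D4 m3 -> C3/G4 P5 similar

No (16 violations)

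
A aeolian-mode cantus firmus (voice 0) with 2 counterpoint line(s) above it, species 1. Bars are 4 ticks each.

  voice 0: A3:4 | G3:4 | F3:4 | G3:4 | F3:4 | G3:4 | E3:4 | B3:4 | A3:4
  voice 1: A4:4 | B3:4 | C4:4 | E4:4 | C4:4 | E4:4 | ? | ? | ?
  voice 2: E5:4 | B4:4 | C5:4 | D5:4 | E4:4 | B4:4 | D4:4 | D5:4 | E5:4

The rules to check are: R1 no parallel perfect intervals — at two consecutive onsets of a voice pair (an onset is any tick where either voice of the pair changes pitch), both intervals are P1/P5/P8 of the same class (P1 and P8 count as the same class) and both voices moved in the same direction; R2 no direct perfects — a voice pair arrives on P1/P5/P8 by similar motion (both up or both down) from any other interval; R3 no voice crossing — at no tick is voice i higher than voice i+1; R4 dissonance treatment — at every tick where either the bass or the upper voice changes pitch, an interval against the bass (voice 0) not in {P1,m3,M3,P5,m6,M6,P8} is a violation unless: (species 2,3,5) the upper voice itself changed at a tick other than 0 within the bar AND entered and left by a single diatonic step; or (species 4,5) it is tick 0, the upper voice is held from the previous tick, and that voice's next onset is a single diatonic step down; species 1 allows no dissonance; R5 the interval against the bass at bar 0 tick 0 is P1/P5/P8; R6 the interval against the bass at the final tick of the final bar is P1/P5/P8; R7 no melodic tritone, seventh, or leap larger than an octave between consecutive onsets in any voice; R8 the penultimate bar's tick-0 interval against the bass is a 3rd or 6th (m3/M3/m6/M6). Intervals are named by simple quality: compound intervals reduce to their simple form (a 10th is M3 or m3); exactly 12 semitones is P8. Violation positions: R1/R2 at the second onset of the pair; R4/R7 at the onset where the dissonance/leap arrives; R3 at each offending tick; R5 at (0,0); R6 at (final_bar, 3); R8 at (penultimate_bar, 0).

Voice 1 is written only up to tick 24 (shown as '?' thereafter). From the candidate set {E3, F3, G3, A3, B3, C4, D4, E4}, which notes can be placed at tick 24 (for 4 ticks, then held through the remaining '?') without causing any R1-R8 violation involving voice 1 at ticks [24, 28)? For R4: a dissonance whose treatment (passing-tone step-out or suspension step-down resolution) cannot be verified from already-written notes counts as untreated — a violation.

E3: violates R2
F3: violates R4,R7
G3: violates R1
A3: violates R4
B3: violates R2
C4: legal
D4: violates R2,R4
E4: violates R3

{C4}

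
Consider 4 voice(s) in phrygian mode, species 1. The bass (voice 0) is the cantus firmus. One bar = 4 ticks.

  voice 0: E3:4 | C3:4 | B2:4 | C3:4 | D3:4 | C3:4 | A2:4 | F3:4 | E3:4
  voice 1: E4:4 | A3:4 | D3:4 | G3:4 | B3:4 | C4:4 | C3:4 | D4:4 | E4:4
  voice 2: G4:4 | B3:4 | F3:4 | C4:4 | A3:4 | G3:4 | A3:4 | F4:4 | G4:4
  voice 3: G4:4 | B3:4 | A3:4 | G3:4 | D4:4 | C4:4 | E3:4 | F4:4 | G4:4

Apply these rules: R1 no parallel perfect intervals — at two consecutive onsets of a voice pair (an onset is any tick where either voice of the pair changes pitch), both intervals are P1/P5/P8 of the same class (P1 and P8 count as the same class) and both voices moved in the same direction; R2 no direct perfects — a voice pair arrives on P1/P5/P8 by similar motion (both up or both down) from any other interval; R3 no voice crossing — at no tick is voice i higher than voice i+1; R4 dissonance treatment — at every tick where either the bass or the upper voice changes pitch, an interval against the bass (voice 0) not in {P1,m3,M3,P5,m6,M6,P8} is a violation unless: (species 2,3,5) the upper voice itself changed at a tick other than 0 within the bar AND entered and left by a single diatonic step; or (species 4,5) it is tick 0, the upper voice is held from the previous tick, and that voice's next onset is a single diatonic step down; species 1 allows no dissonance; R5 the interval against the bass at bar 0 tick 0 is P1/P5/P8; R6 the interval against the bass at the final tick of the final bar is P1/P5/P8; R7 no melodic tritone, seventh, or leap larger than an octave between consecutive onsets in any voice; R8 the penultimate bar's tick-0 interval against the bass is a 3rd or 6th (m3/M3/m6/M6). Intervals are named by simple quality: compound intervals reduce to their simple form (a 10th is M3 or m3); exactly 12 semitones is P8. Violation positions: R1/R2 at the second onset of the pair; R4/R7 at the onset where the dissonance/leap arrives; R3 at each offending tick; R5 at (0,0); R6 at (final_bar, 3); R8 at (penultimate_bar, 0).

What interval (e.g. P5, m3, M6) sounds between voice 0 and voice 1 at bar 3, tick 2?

voice 0=C3 voice 1=G3 -> P5

P5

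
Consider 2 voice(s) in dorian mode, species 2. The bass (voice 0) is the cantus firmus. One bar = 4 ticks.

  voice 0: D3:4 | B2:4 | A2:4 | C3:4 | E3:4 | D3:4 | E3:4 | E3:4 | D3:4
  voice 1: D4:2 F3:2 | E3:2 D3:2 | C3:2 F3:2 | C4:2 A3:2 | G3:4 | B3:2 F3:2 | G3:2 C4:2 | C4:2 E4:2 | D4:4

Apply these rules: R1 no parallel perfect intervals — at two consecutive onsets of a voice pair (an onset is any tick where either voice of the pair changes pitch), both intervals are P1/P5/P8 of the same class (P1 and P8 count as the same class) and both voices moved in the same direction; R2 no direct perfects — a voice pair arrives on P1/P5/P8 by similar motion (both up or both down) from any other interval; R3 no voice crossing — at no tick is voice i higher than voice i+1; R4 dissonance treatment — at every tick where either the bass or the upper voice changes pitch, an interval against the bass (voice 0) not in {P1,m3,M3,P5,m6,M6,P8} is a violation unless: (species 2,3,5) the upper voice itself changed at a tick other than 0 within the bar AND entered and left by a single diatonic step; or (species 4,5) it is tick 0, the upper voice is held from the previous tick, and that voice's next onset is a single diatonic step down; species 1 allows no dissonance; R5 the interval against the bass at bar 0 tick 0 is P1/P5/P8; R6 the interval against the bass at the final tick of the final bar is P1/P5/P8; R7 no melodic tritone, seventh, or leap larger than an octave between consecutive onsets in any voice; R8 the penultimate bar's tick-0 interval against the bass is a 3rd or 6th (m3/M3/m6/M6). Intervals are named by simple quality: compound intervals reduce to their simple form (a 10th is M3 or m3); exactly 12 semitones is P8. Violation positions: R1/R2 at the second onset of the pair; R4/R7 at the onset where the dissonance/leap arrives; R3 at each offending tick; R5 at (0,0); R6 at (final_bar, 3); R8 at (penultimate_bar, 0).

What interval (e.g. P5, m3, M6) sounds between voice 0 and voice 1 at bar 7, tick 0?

voice 0=E3 voice 1=C4 -> m6

m6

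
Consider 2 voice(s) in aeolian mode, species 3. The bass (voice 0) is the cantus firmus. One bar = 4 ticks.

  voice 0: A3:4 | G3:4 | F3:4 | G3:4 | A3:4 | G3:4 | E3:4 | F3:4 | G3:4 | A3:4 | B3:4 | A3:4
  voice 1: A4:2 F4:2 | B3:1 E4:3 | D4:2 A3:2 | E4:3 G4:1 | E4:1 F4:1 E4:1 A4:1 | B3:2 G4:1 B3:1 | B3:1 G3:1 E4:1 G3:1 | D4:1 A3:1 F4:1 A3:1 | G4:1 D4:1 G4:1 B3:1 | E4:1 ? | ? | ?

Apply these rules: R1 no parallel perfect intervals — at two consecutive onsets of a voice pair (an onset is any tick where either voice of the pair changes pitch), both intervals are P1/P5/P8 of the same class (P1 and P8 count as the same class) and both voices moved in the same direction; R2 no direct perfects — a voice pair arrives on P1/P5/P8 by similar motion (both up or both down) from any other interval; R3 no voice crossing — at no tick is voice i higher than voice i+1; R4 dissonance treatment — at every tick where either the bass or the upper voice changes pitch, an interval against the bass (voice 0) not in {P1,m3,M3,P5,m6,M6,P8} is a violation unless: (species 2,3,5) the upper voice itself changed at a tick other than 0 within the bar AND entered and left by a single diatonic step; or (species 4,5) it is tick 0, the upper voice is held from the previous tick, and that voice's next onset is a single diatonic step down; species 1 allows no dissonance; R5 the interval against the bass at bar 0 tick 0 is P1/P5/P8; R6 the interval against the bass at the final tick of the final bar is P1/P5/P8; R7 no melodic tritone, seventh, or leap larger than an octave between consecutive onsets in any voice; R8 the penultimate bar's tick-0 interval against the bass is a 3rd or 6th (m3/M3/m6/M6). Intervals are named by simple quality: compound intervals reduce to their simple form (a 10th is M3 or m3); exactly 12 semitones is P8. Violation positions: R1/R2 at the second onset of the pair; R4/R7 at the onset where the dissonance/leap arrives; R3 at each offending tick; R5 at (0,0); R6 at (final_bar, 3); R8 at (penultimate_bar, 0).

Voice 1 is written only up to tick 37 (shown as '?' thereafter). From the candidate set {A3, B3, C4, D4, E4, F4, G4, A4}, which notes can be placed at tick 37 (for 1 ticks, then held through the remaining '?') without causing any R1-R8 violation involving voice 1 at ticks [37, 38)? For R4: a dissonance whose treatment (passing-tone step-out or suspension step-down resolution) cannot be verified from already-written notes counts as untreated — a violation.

{A3, A4, C4, E4, F4}

A3: legal
B3: violates R4
C4: legal
D4: violates R4
E4: legal
F4: legal
G4: violates R4
A4: legal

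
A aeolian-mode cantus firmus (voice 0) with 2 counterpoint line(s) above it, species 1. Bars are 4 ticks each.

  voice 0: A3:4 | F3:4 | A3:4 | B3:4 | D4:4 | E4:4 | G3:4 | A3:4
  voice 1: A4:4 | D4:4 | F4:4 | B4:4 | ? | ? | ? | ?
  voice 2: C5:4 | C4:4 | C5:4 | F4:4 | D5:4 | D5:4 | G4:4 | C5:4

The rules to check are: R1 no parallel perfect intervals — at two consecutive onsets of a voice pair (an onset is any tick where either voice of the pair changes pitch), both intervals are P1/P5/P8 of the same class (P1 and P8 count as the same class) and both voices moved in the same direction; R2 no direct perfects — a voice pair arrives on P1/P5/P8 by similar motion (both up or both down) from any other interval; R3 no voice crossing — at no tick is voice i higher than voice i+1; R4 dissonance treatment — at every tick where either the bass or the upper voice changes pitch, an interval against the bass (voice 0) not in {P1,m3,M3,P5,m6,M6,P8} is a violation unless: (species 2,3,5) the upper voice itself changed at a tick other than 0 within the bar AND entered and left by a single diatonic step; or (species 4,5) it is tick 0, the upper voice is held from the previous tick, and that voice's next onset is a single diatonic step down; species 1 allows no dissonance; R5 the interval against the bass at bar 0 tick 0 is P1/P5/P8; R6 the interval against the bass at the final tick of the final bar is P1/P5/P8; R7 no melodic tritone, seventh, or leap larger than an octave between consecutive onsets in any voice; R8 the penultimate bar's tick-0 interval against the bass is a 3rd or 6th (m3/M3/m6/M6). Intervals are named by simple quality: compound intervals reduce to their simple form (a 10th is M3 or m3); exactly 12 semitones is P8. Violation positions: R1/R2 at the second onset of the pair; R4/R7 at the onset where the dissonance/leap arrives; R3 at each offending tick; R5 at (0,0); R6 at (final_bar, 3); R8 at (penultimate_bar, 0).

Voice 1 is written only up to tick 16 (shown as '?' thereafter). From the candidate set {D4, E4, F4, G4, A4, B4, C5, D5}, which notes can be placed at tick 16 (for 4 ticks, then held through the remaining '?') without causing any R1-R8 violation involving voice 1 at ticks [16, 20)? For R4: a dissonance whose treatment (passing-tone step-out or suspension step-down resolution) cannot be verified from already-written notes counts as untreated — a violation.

D4: legal
E4: violates R4
F4: violates R7
G4: violates R4
A4: legal
B4: legal
C5: violates R4
D5: violates R1,R2

{A4, B4, D4}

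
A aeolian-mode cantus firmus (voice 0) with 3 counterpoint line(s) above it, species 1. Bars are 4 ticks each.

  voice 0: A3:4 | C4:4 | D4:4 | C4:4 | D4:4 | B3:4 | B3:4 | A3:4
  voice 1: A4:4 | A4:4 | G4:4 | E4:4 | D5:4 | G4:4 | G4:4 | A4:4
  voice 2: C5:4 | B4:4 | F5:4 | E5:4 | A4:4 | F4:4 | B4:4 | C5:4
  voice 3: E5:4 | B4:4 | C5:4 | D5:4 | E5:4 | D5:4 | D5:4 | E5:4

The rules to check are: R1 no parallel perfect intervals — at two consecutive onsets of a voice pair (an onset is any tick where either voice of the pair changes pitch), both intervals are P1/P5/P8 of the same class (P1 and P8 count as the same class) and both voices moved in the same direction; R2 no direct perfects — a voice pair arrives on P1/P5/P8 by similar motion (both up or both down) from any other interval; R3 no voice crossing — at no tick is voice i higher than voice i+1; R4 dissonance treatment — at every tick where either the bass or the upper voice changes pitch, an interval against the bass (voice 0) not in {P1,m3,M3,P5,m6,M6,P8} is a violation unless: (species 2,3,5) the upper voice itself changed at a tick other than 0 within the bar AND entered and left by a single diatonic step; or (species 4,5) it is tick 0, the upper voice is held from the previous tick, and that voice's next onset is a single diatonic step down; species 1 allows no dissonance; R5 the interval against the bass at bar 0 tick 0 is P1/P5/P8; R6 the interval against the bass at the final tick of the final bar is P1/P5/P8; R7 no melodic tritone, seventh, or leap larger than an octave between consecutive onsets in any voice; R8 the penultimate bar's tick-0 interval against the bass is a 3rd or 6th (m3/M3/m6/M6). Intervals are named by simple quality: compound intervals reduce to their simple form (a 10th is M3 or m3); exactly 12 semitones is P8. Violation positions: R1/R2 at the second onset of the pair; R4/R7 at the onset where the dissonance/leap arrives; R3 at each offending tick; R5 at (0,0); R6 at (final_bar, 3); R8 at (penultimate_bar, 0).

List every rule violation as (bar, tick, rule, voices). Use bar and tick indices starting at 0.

(0, 0, R5, (0, 2))
(1, 0, R2, (2, 3))
(1, 0, R4, (0, 2))
(1, 0, R4, (0, 3))
(2, 0, R3, (2, 3))
(2, 0, R4, (0, 1))
(2, 0, R4, (0, 3))
(2, 0, R7, (2,))
(2, 1, R3, (2, 3))
(2, 2, R3, (2, 3))
(2, 3, R3, (2, 3))
(3, 0, R2, (1, 2))
(3, 0, R3, (2, 3))
(3, 0, R4, (0, 3))
(3, 1, R3, (2, 3))
(3, 2, R3, (2, 3))
(3, 3, R3, (2, 3))
(4, 0, R2, (0, 1))
(4, 0, R3, (1, 2))
(4, 0, R4, (0, 3))
(4, 0, R7, (1,))
(4, 1, R3, (1, 2))
(4, 2, R3, (1, 2))
(4, 3, R3, (1, 2))
(5, 0, R2, (1, 3))
(5, 0, R3, (1, 2))
(5, 0, R4, (0, 2))
(5, 1, R3, (1, 2))
(5, 2, R3, (1, 2))
(5, 3, R3, (1, 2))
(6, 0, R7, (2,))
(6, 0, R8, (0, 2))
(7, 0, R1, (1, 3))
(7, 3, R6, (0, 2))

bar 0: v0=A3 v1=A4 v2=C5 v3=E5 downbeat P5
bar 1: v0=C4 v1=A4 v2=B4 v3=B4 downbeat M7
bar 2: v0=D4 v1=G4 v2=F5 v3=C5 downbeat m7
bar 3: v0=C4 v1=E4 v2=E5 v3=D5 downbeat M2
bar 4: v0=D4 v1=D5 v2=A4 v3=E5 downbeat M2
bar 5: v0=B3 v1=G4 v2=F4 v3=D5 downbeat m3
bar 6: v0=B3 v1=G4 v2=B4 v3=D5 downbeat m3
bar 7: v0=A3 v1=A4 v2=C5 v3=E5 downbeat P5
  -> R5 @ bar 0 tick 0 v(0, 2): opens on m3
  -> R2 @ bar 1 tick 0 v(2, 3): C5/E5 M3 -> B4/B4 P1 similar
  -> R4 @ bar 1 tick 0 v(0, 2): C4/B4 M7 untreated
  -> R4 @ bar 1 tick 0 v(0, 3): C4/B4 M7 untreated
  -> R3 @ bar 2 tick 0 v(2, 3): F5 above C5
  -> R4 @ bar 2 tick 0 v(0, 1): D4/G4 P4 untreated
  -> R4 @ bar 2 tick 0 v(0, 3): D4/C5 m7 untreated
  -> R7 @ bar 2 tick 0 v(2,): B4->F5 leap 6st
  -> R3 @ bar 2 tick 1 v(2, 3): F5 above C5
  -> R3 @ bar 2 tick 2 v(2, 3): F5 above C5
  -> R3 @ bar 2 tick 3 v(2, 3): F5 above C5
  -> R2 @ bar 3 tick 0 v(1, 2): G4/F5 m7 -> E4/E5 P8 similar
  -> R3 @ bar 3 tick 0 v(2, 3): E5 above D5
  -> R4 @ bar 3 tick 0 v(0, 3): C4/D5 M2 untreated
  -> R3 @ bar 3 tick 1 v(2, 3): E5 above D5
  -> R3 @ bar 3 tick 2 v(2, 3): E5 above D5
  -> R3 @ bar 3 tick 3 v(2, 3): E5 above D5
  -> R2 @ bar 4 tick 0 v(0, 1): C4/E4 M3 -> D4/D5 P8 similar
  -> R3 @ bar 4 tick 0 v(1, 2): D5 above A4
  -> R4 @ bar 4 tick 0 v(0, 3): D4/E5 M2 untreated
  -> R7 @ bar 4 tick 0 v(1,): E4->D5 leap 10st
  -> R3 @ bar 4 tick 1 v(1, 2): D5 above A4
  -> R3 @ bar 4 tick 2 v(1, 2): D5 above A4
  -> R3 @ bar 4 tick 3 v(1, 2): D5 above A4
  -> R2 @ bar 5 tick 0 v(1, 3): D5/E5 M2 -> G4/D5 P5 similar
  -> R3 @ bar 5 tick 0 v(1, 2): G4 above F4
  -> R4 @ bar 5 tick 0 v(0, 2): B3/F4 TT untreated
  -> R3 @ bar 5 tick 1 v(1, 2): G4 above F4
  -> R3 @ bar 5 tick 2 v(1, 2): G4 above F4
  -> R3 @ bar 5 tick 3 v(1, 2): G4 above F4
  -> R7 @ bar 6 tick 0 v(2,): F4->B4 leap 6st
  -> R8 @ bar 6 tick 0 v(0, 2): penult P8 not 3rd/6th
  -> R1 @ bar 7 tick 0 v(1, 3): G4/D5 P5 -> A4/E5 P5 similar
  -> R6 @ bar 7 tick 3 v(0, 2): closes on m3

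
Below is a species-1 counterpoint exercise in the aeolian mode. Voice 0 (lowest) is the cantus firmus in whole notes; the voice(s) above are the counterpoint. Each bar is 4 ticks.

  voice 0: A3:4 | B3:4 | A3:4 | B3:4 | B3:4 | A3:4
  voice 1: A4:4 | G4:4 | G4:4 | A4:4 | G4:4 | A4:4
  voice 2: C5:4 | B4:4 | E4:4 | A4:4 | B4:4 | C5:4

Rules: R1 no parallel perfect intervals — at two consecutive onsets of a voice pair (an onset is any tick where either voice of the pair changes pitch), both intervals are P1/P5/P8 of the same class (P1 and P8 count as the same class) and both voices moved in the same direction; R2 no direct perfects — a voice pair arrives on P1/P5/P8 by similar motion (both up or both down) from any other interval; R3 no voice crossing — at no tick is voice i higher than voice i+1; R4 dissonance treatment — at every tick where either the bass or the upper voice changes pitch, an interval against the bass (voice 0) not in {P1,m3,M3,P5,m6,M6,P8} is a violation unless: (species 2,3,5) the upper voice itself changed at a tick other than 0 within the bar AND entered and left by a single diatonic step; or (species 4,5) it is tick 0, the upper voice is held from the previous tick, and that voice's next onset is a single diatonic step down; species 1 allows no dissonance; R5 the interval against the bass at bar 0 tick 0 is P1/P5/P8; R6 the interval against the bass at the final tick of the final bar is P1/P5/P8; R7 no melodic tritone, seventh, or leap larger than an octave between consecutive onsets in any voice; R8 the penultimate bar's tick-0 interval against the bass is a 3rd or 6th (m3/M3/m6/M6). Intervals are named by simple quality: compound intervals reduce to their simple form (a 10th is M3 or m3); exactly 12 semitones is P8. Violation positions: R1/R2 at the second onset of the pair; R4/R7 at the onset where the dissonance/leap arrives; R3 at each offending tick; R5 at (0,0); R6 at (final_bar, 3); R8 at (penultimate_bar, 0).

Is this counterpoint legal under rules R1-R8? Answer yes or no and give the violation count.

No (12 violations)

bar 0: v0=A3 v1=A4 v2=C5 (m3)
bar 1: v0=B3 v1=G4 v2=B4 (P8)
bar 2: v0=A3 v1=G4 v2=E4 (P5)
bar 3: v0=B3 v1=A4 v2=A4 (m7)
bar 4: v0=B3 v1=G4 v2=B4 (P8)
bar 5: v0=A3 v1=A4 v2=C5 (m3)
  R5 @ bar0.0: opens on m3
  R2 @ bar2.0: B3/B4 P8 -> A3/E4 P5 similar
  R3 @ bar2.0: G4 above E4
  R4 @ bar2.0: A3/G4 m7 untreated
  R3 @ bar2.1: G4 above E4
  R3 @ bar2.2: G4 above E4
  R3 @ bar2.3: G4 above E4
  R2 @ bar3.0: G4/E4 m3 -> A4/A4 P1 similar
  R4 @ bar3.0: B3/A4 m7 untreated
  R4 @ bar3.0: B3/A4 m7 untreated
  R8 @ bar4.0: penult P8 not 3rd/6th
  R6 @ bar5.3: closes on m3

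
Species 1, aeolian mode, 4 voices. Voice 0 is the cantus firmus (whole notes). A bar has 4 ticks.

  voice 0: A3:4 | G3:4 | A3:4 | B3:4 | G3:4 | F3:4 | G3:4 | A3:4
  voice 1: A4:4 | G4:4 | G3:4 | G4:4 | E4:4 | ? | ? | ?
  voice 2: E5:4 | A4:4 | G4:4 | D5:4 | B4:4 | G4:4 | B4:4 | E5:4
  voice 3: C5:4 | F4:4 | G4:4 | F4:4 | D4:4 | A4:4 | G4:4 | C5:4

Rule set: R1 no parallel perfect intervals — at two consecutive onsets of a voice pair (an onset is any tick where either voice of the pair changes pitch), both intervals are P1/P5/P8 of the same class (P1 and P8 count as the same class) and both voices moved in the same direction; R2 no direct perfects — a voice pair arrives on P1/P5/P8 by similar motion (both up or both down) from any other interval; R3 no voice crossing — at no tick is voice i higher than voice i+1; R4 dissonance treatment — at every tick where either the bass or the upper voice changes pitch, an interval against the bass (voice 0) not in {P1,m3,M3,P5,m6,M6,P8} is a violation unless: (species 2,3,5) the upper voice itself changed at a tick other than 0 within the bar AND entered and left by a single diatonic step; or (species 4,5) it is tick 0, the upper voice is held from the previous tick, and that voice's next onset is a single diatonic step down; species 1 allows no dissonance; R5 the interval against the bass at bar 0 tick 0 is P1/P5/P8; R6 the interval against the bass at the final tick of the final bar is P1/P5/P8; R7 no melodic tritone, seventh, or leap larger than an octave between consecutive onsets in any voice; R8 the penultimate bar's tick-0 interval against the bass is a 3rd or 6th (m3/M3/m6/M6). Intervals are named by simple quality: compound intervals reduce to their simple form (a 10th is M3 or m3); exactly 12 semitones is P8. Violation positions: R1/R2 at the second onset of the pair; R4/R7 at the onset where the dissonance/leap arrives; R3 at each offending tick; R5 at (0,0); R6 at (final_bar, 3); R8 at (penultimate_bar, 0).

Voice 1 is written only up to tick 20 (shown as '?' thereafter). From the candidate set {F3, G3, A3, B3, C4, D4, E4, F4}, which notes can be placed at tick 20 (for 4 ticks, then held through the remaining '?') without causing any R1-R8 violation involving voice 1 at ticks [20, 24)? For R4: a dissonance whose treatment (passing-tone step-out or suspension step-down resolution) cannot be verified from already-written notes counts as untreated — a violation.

{A3, D4, F4}

F3: violates R2,R7
G3: violates R2,R4
A3: legal
B3: violates R4
C4: violates R1,R2
D4: legal
E4: violates R4
F4: legal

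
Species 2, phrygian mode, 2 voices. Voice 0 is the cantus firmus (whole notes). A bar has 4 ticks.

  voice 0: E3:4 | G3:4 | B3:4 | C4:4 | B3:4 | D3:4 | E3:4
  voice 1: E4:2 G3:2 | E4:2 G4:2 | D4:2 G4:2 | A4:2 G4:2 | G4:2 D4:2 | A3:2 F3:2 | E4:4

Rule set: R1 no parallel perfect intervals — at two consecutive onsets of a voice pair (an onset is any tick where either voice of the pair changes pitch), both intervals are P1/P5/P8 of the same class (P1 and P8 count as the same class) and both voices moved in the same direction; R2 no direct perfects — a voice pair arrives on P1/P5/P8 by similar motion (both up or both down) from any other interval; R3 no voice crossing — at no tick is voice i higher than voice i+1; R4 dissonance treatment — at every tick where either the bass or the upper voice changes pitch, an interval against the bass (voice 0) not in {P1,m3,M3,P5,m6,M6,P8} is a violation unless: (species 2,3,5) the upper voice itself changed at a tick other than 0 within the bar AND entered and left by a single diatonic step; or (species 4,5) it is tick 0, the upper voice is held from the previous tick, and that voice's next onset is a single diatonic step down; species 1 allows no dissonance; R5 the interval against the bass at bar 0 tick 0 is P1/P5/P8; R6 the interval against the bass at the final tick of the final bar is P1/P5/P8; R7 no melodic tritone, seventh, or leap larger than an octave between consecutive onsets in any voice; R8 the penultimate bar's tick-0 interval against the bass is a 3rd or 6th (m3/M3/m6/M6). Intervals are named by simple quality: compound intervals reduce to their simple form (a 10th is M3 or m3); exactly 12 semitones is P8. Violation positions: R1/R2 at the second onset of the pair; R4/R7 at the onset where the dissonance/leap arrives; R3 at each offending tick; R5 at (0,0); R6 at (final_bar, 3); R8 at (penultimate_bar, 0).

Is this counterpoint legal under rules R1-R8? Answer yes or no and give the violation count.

bar 0: v0=E3 v1=E4 (P8)
bar 1: v0=G3 v1=E4 (M6)
bar 2: v0=B3 v1=D4 (m3)
bar 3: v0=C4 v1=A4 (M6)
bar 4: v0=B3 v1=G4 (m6)
bar 5: v0=D3 v1=A3 (P5)
bar 6: v0=E3 v1=E4 (P8)
  R2 @ bar5.0: B3/D4 m3 -> D3/A3 P5 similar
  R8 @ bar5.0: penult P5 not 3rd/6th
  R2 @ bar6.0: D3/F3 m3 -> E3/E4 P8 similar
  R7 @ bar6.0: F3->E4 leap 11st

No (4 violations)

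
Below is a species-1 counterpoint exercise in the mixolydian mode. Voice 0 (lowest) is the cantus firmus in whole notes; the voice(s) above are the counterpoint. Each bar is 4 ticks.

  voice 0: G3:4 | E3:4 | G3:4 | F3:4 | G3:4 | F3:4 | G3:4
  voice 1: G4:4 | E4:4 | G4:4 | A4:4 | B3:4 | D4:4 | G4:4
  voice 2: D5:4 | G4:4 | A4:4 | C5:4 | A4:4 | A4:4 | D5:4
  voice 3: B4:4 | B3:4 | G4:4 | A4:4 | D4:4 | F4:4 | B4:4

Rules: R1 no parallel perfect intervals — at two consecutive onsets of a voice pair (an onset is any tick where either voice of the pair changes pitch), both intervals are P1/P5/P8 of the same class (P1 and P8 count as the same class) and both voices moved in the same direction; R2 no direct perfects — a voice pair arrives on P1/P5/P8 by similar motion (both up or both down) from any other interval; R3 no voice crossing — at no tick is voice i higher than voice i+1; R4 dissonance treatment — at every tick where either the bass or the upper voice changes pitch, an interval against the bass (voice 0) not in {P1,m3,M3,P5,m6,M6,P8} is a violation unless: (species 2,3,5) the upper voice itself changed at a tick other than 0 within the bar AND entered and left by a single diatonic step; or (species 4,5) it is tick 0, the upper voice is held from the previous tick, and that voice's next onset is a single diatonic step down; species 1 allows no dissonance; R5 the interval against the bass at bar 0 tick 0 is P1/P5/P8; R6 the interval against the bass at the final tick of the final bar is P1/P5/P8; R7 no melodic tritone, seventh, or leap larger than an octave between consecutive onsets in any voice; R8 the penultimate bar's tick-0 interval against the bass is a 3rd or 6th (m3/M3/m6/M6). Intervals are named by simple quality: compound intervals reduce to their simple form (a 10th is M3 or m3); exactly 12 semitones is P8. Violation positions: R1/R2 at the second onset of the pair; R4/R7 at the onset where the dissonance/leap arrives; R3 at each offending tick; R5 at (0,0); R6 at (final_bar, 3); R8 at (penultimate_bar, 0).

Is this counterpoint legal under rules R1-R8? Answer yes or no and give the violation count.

bar 0: v0=G3 v1=G4 v2=D5 v3=B4 (M3)
bar 1: v0=E3 v1=E4 v2=G4 v3=B3 (P5)
bar 2: v0=G3 v1=G4 v2=A4 v3=G4 (P8)
bar 3: v0=F3 v1=A4 v2=C5 v3=A4 (M3)
bar 4: v0=G3 v1=B3 v2=A4 v3=D4 (P5)
bar 5: v0=F3 v1=D4 v2=A4 v3=F4 (P8)
bar 6: v0=G3 v1=G4 v2=D5 v3=B4 (M3)
  R3 @ bar0.0: D5 above B4
  R5 @ bar0.0: opens on M3
  R3 @ bar0.1: D5 above B4
  R3 @ bar0.2: D5 above B4
  R3 @ bar0.3: D5 above B4
  R1 @ bar1.0: G3/G4 P8 -> E3/E4 P8 similar
  R2 @ bar1.0: G3/B4 M3 -> E3/B3 P5 similar
  R3 @ bar1.0: G4 above B3
  R3 @ bar1.1: G4 above B3
  R3 @ bar1.2: G4 above B3
  R3 @ bar1.3: G4 above B3
  R1 @ bar2.0: E3/E4 P8 -> G3/G4 P8 similar
  R2 @ bar2.0: E3/B3 P5 -> G3/G4 P8 similar
  R2 @ bar2.0: E4/B3 P4 -> G4/G4 P1 similar
  R3 @ bar2.0: A4 above G4
  R4 @ bar2.0: G3/A4 M2 untreated
  R3 @ bar2.1: A4 above G4
  R3 @ bar2.2: A4 above G4
  R3 @ bar2.3: A4 above G4
  R1 @ bar3.0: G4/G4 P1 -> A4/A4 P1 similar
  R3 @ bar3.0: C5 above A4
  R3 @ bar3.1: C5 above A4
  R3 @ bar3.2: C5 above A4
  R3 @ bar3.3: C5 above A4
  R2 @ bar4.0: C5/A4 m3 -> A4/D4 P5 similar
  R3 @ bar4.0: A4 above D4
  R4 @ bar4.0: G3/A4 M2 untreated
  R7 @ bar4.0: A4->B3 leap 10st
  R3 @ bar4.1: A4 above D4
  R3 @ bar4.2: A4 above D4
  R3 @ bar4.3: A4 above D4
  R3 @ bar5.0: A4 above F4
  R8 @ bar5.0: penult P8 not 3rd/6th
  R3 @ bar5.1: A4 above F4
  R3 @ bar5.2: A4 above F4
  R3 @ bar5.3: A4 above F4
  R1 @ bar6.0: D4/A4 P5 -> G4/D5 P5 similar
  R2 @ bar6.0: F3/D4 M6 -> G3/G4 P8 similar
  R2 @ bar6.0: F3/A4 M3 -> G3/D5 P5 similar
  R3 @ bar6.0: D5 above B4
  R7 @ bar6.0: F4->B4 leap 6st
  R3 @ bar6.1: D5 above B4
  R3 @ bar6.2: D5 above B4
  R3 @ bar6.3: D5 above B4
  R6 @ bar6.3: closes on M3

No (45 violations)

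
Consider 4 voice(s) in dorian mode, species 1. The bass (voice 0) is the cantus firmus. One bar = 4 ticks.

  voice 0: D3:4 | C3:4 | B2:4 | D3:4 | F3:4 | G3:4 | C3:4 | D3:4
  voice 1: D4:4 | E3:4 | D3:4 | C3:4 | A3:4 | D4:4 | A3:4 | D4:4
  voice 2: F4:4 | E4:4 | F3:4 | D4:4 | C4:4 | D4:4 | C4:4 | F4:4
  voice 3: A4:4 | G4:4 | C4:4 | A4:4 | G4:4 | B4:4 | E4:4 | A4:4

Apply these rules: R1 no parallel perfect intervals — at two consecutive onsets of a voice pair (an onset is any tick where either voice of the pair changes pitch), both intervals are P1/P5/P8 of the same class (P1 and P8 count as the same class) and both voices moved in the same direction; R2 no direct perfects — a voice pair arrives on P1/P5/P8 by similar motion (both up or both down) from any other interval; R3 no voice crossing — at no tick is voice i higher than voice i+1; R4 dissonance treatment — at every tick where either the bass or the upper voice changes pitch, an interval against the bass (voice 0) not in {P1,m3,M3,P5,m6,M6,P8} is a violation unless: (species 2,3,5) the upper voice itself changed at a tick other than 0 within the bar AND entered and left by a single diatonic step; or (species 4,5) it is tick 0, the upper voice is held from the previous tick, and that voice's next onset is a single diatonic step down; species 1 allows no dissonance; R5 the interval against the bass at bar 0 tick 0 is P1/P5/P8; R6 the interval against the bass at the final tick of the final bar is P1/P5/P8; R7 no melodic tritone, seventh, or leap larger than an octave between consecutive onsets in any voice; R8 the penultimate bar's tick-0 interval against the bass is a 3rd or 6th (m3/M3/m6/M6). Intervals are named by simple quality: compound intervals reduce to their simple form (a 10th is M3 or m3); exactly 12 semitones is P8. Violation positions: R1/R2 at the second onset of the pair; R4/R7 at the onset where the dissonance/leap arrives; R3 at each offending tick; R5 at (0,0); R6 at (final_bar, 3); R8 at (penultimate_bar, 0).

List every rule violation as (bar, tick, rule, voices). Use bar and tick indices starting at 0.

bar 0: v0=D3 v1=D4 v2=F4 v3=A4 downbeat P5
bar 1: v0=C3 v1=E3 v2=E4 v3=G4 downbeat P5
bar 2: v0=B2 v1=D3 v2=F3 v3=C4 downbeat m2
bar 3: v0=D3 v1=C3 v2=D4 v3=A4 downbeat P5
bar 4: v0=F3 v1=A3 v2=C4 v3=G4 downbeat M2
bar 5: v0=G3 v1=D4 v2=D4 v3=B4 downbeat M3
bar 6: v0=C3 v1=A3 v2=C4 v3=E4 downbeat M3
bar 7: v0=D3 v1=D4 v2=F4 v3=A4 downbeat P5
  -> R5 @ bar 0 tick 0 v(0, 2): opens on m3
  -> R1 @ bar 1 tick 0 v(0, 3): D3/A4 P5 -> C3/G4 P5 similar
  -> R2 @ bar 1 tick 0 v(1, 2): D4/F4 m3 -> E3/E4 P8 similar
  -> R7 @ bar 1 tick 0 v(1,): D4->E3 leap 10st
  -> R2 @ bar 2 tick 0 v(2, 3): E4/G4 m3 -> F3/C4 P5 similar
  -> R4 @ bar 2 tick 0 v(0, 2): B2/F3 TT untreated
  -> R4 @ bar 2 tick 0 v(0, 3): B2/C4 m2 untreated
  -> R7 @ bar 2 tick 0 v(2,): E4->F3 leap 11st
  -> R1 @ bar 3 tick 0 v(2, 3): F3/C4 P5 -> D4/A4 P5 similar
  -> R2 @ bar 3 tick 0 v(0, 2): B2/F3 TT -> D3/D4 P8 similar
  -> R2 @ bar 3 tick 0 v(0, 3): B2/C4 m2 -> D3/A4 P5 similar
  -> R3 @ bar 3 tick 0 v(0, 1): D3 above C3
  -> R4 @ bar 3 tick 0 v(0, 1): D3/C3 M2 untreated
  -> R3 @ bar 3 tick 1 v(0, 1): D3 above C3
  -> R3 @ bar 3 tick 2 v(0, 1): D3 above C3
  -> R3 @ bar 3 tick 3 v(0, 1): D3 above C3
  -> R1 @ bar 4 tick 0 v(2, 3): D4/A4 P5 -> C4/G4 P5 similar
  -> R4 @ bar 4 tick 0 v(0, 3): F3/G4 M2 untreated
  -> R1 @ bar 5 tick 0 v(0, 2): F3/C4 P5 -> G3/D4 P5 similar
  -> R2 @ bar 5 tick 0 v(0, 1): F3/A3 M3 -> G3/D4 P5 similar
  -> R2 @ bar 5 tick 0 v(1, 2): A3/C4 m3 -> D4/D4 P1 similar
  -> R2 @ bar 6 tick 0 v(0, 2): G3/D4 P5 -> C3/C4 P8 similar
  -> R2 @ bar 6 tick 0 v(1, 3): D4/B4 M6 -> A3/E4 P5 similar
  -> R8 @ bar 6 tick 0 v(0, 2): penult P8 not 3rd/6th
  -> R1 @ bar 7 tick 0 v(1, 3): A3/E4 P5 -> D4/A4 P5 similar
  -> R2 @ bar 7 tick 0 v(0, 1): C3/A3 M6 -> D3/D4 P8 similar
  -> R2 @ bar 7 tick 0 v(0, 3): C3/E4 M3 -> D3/A4 P5 similar
  -> R6 @ bar 7 tick 3 v(0, 2): closes on m3

(0, 0, R5, (0, 2))
(1, 0, R1, (0, 3))
(1, 0, R2, (1, 2))
(1, 0, R7, (1,))
(2, 0, R2, (2, 3))
(2, 0, R4, (0, 2))
(2, 0, R4, (0, 3))
(2, 0, R7, (2,))
(3, 0, R1, (2, 3))
(3, 0, R2, (0, 2))
(3, 0, R2, (0, 3))
(3, 0, R3, (0, 1))
(3, 0, R4, (0, 1))
(3, 1, R3, (0, 1))
(3, 2, R3, (0, 1))
(3, 3, R3, (0, 1))
(4, 0, R1, (2, 3))
(4, 0, R4, (0, 3))
(5, 0, R1, (0, 2))
(5, 0, R2, (0, 1))
(5, 0, R2, (1, 2))
(6, 0, R2, (0, 2))
(6, 0, R2, (1, 3))
(6, 0, R8, (0, 2))
(7, 0, R1, (1, 3))
(7, 0, R2, (0, 1))
(7, 0, R2, (0, 3))
(7, 3, R6, (0, 2))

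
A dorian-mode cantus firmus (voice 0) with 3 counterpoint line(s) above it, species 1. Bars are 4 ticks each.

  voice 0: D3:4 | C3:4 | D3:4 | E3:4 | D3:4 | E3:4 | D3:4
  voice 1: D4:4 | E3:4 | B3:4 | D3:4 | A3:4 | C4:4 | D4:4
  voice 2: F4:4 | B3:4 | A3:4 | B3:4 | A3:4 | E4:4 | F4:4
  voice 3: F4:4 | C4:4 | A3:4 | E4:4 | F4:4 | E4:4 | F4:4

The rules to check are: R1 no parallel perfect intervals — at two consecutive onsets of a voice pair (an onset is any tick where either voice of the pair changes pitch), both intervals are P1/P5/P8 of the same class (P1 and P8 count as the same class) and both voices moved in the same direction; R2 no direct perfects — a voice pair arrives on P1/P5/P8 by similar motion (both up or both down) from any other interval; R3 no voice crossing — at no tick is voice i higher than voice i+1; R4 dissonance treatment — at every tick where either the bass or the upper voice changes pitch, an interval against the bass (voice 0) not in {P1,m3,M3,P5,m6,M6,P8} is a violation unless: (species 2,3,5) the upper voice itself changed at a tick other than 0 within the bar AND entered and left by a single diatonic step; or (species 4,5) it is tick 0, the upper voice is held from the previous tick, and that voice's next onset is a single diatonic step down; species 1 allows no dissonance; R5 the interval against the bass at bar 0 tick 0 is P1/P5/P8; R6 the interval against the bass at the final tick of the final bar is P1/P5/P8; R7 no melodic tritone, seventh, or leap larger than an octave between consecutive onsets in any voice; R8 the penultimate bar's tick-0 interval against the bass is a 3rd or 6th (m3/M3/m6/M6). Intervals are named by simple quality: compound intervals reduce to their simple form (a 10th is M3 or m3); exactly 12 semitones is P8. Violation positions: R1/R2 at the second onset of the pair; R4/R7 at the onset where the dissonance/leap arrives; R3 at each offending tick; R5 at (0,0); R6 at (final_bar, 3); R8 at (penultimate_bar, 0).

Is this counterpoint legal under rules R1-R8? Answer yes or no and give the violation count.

No (26 violations)

bar 0: v0=D3 v1=D4 v2=F4 v3=F4 (m3)
bar 1: v0=C3 v1=E3 v2=B3 v3=C4 (P8)
bar 2: v0=D3 v1=B3 v2=A3 v3=A3 (P5)
bar 3: v0=E3 v1=D3 v2=B3 v3=E4 (P8)
bar 4: v0=D3 v1=A3 v2=A3 v3=F4 (m3)
bar 5: v0=E3 v1=C4 v2=E4 v3=E4 (P8)
bar 6: v0=D3 v1=D4 v2=F4 v3=F4 (m3)
  R5 @ bar0.0: opens on m3
  R5 @ bar0.0: opens on m3
  R2 @ bar1.0: D3/F4 m3 -> C3/C4 P8 similar
  R2 @ bar1.0: D4/F4 m3 -> E3/B3 P5 similar
  R4 @ bar1.0: C3/B3 M7 untreated
  R7 @ bar1.0: D4->E3 leap 10st
  R7 @ bar1.0: F4->B3 leap 6st
  R2 @ bar2.0: B3/C4 m2 -> A3/A3 P1 similar
  R3 @ bar2.0: B3 above A3
  R3 @ bar2.1: B3 above A3
  R3 @ bar2.2: B3 above A3
  R3 @ bar2.3: B3 above A3
  R1 @ bar3.0: D3/A3 P5 -> E3/B3 P5 similar
  R2 @ bar3.0: D3/A3 P5 -> E3/E4 P8 similar
  R3 @ bar3.0: E3 above D3
  R4 @ bar3.0: E3/D3 M2 untreated
  R3 @ bar3.1: E3 above D3
  R3 @ bar3.2: E3 above D3
  R3 @ bar3.3: E3 above D3
  R1 @ bar4.0: E3/B3 P5 -> D3/A3 P5 similar
  R2 @ bar5.0: D3/A3 P5 -> E3/E4 P8 similar
  R8 @ bar5.0: penult P8 not 3rd/6th
  R8 @ bar5.0: penult P8 not 3rd/6th
  R1 @ bar6.0: E4/E4 P1 -> F4/F4 P1 similar
  R6 @ bar6.3: closes on m3
  R6 @ bar6.3: closes on m3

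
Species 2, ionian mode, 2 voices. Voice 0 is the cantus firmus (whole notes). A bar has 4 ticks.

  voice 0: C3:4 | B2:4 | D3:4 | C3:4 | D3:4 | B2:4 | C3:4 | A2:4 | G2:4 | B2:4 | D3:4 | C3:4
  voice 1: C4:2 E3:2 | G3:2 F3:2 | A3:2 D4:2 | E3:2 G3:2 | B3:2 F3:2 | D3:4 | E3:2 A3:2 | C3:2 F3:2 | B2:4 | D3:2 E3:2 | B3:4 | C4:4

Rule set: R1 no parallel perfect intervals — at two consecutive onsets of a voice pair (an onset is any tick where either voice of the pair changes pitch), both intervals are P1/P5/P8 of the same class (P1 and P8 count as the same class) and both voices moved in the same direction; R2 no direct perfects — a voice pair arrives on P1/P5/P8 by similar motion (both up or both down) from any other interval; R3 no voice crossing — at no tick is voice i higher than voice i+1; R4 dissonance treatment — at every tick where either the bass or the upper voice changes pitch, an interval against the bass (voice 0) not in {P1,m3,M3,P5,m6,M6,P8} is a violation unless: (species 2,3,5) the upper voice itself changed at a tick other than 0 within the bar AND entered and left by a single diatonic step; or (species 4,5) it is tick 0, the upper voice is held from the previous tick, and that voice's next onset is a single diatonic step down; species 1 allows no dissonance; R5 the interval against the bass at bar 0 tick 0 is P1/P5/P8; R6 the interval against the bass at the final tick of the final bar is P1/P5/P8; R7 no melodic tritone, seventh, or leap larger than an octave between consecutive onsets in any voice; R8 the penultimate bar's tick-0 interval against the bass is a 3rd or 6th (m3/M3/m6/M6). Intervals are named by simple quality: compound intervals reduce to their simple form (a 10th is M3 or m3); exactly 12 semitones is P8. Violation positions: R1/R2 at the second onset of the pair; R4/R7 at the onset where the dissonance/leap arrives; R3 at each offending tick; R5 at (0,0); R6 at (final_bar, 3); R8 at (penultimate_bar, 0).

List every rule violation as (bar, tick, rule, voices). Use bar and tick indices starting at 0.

(1, 2, R4, (0, 1))
(2, 0, R2, (0, 1))
(3, 0, R7, (1,))
(4, 2, R7, (1,))
(8, 0, R7, (1,))
(9, 2, R4, (0, 1))

bar 0: v0=C3 v1=C4 downbeat P8
bar 1: v0=B2 v1=G3 downbeat m6
bar 2: v0=D3 v1=A3 downbeat P5
bar 3: v0=C3 v1=E3 downbeat M3
bar 4: v0=D3 v1=B3 downbeat M6
bar 5: v0=B2 v1=D3 downbeat m3
bar 6: v0=C3 v1=E3 downbeat M3
bar 7: v0=A2 v1=C3 downbeat m3
bar 8: v0=G2 v1=B2 downbeat M3
bar 9: v0=B2 v1=D3 downbeat m3
bar 10: v0=D3 v1=B3 downbeat M6
bar 11: v0=C3 v1=C4 downbeat P8
  -> R4 @ bar 1 tick 2 v(0, 1): B2/F3 TT untreated
  -> R2 @ bar 2 tick 0 v(0, 1): B2/F3 TT -> D3/A3 P5 similar
  -> R7 @ bar 3 tick 0 v(1,): D4->E3 leap 10st
  -> R7 @ bar 4 tick 2 v(1,): B3->F3 leap 6st
  -> R7 @ bar 8 tick 0 v(1,): F3->B2 leap 6st
  -> R4 @ bar 9 tick 2 v(0, 1): B2/E3 P4 untreated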